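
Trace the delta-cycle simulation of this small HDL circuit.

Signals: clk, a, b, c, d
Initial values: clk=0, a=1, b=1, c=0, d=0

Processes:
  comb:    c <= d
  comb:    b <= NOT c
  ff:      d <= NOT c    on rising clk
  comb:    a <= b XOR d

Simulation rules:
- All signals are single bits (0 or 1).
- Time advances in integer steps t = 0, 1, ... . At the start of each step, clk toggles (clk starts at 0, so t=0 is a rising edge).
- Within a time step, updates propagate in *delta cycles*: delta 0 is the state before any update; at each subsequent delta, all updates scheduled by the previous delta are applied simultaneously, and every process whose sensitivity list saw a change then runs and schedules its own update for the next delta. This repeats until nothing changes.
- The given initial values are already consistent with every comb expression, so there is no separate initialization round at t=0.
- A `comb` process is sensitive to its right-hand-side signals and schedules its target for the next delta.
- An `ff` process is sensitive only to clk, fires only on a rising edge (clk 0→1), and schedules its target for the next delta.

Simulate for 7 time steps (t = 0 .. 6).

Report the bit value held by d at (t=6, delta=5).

[bits: d,c,clk,b,a]
t=0: Δ0=00011 Δ1=00111 Δ2=10111 Δ3=11110 Δ4=11100 Δ5=11101 | 5Δ
t=1: Δ0=11101 Δ1=11001 | 1Δ
t=2: Δ0=11001 Δ1=11101 Δ2=01101 Δ3=00100 Δ4=00110 Δ5=00111 | 5Δ
t=3: Δ0=00111 Δ1=00011 | 1Δ
t=4: Δ0=00011 Δ1=00111 Δ2=10111 Δ3=11110 Δ4=11100 Δ5=11101 | 5Δ
t=5: Δ0=11101 Δ1=11001 | 1Δ
t=6: Δ0=11001 Δ1=11101 Δ2=01101 Δ3=00100 Δ4=00110 Δ5=00111 | 5Δ

0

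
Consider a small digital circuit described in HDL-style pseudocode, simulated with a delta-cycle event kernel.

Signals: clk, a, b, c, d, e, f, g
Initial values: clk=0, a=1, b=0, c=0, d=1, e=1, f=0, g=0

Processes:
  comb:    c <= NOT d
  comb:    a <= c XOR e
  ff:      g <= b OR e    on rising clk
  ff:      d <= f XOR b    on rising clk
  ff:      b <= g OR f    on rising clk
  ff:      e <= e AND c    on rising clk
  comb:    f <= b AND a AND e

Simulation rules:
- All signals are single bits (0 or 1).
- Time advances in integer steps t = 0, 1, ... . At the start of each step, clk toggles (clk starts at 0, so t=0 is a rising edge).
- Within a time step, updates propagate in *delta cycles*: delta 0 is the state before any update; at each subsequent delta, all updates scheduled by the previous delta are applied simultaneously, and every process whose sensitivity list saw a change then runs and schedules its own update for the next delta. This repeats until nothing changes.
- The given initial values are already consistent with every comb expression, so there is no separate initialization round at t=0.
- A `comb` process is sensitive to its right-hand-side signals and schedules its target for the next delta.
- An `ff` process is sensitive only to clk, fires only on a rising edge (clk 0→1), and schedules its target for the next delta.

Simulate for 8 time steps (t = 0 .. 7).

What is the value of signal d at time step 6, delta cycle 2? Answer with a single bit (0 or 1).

0

t=0 Δ0: d=1 b=0 clk=0 c=0 f=0 g=0 e=1 a=1
  Δ1: clk:0→1
  Δ2: d:1→0, g:0→1, e:1→0
  Δ3: c:0→1, a:1→0
  Δ4: a:0→1
  (4Δ to stable)
t=1 Δ0: d=0 b=0 clk=1 c=1 f=0 g=1 e=0 a=1
  Δ1: clk:1→0
  (1Δ to stable)
t=2 Δ0: d=0 b=0 clk=0 c=1 f=0 g=1 e=0 a=1
  Δ1: clk:0→1
  Δ2: b:0→1, g:1→0
  (2Δ to stable)
t=3 Δ0: d=0 b=1 clk=1 c=1 f=0 g=0 e=0 a=1
  Δ1: clk:1→0
  (1Δ to stable)
t=4 Δ0: d=0 b=1 clk=0 c=1 f=0 g=0 e=0 a=1
  Δ1: clk:0→1
  Δ2: d:0→1, b:1→0, g:0→1
  Δ3: c:1→0
  Δ4: a:1→0
  (4Δ to stable)
t=5 Δ0: d=1 b=0 clk=1 c=0 f=0 g=1 e=0 a=0
  Δ1: clk:1→0
  (1Δ to stable)
t=6 Δ0: d=1 b=0 clk=0 c=0 f=0 g=1 e=0 a=0
  Δ1: clk:0→1
  Δ2: d:1→0, b:0→1, g:1→0
  Δ3: c:0→1
  Δ4: a:0→1
  (4Δ to stable)
t=7 Δ0: d=0 b=1 clk=1 c=1 f=0 g=0 e=0 a=1
  Δ1: clk:1→0
  (1Δ to stable)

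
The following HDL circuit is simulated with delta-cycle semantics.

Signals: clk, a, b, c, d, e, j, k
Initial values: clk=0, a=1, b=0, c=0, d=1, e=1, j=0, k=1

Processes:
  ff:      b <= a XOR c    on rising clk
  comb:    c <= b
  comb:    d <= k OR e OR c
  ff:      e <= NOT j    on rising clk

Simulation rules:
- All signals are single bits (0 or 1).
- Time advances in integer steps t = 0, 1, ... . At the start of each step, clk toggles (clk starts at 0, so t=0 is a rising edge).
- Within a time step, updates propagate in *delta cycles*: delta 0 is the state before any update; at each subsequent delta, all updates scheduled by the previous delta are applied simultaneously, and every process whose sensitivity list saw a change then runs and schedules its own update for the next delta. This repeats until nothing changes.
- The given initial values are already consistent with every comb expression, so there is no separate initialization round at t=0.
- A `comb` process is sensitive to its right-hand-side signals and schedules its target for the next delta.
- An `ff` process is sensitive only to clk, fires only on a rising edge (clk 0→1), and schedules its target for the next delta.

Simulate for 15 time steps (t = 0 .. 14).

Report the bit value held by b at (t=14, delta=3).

t=0 Δ0: a=1 clk=0 c=0 d=1 k=1 j=0 e=1 b=0
  Δ1: clk:0→1
  Δ2: b:0→1
  Δ3: c:0→1
  (3Δ to stable)
t=1 Δ0: a=1 clk=1 c=1 d=1 k=1 j=0 e=1 b=1
  Δ1: clk:1→0
  (1Δ to stable)
t=2 Δ0: a=1 clk=0 c=1 d=1 k=1 j=0 e=1 b=1
  Δ1: clk:0→1
  Δ2: b:1→0
  Δ3: c:1→0
  (3Δ to stable)
t=3 Δ0: a=1 clk=1 c=0 d=1 k=1 j=0 e=1 b=0
  Δ1: clk:1→0
  (1Δ to stable)
t=4 Δ0: a=1 clk=0 c=0 d=1 k=1 j=0 e=1 b=0
  Δ1: clk:0→1
  Δ2: b:0→1
  Δ3: c:0→1
  (3Δ to stable)
t=5 Δ0: a=1 clk=1 c=1 d=1 k=1 j=0 e=1 b=1
  Δ1: clk:1→0
  (1Δ to stable)
t=6 Δ0: a=1 clk=0 c=1 d=1 k=1 j=0 e=1 b=1
  Δ1: clk:0→1
  Δ2: b:1→0
  Δ3: c:1→0
  (3Δ to stable)
t=7 Δ0: a=1 clk=1 c=0 d=1 k=1 j=0 e=1 b=0
  Δ1: clk:1→0
  (1Δ to stable)
t=8 Δ0: a=1 clk=0 c=0 d=1 k=1 j=0 e=1 b=0
  Δ1: clk:0→1
  Δ2: b:0→1
  Δ3: c:0→1
  (3Δ to stable)
t=9 Δ0: a=1 clk=1 c=1 d=1 k=1 j=0 e=1 b=1
  Δ1: clk:1→0
  (1Δ to stable)
t=10 Δ0: a=1 clk=0 c=1 d=1 k=1 j=0 e=1 b=1
  Δ1: clk:0→1
  Δ2: b:1→0
  Δ3: c:1→0
  (3Δ to stable)
t=11 Δ0: a=1 clk=1 c=0 d=1 k=1 j=0 e=1 b=0
  Δ1: clk:1→0
  (1Δ to stable)
t=12 Δ0: a=1 clk=0 c=0 d=1 k=1 j=0 e=1 b=0
  Δ1: clk:0→1
  Δ2: b:0→1
  Δ3: c:0→1
  (3Δ to stable)
t=13 Δ0: a=1 clk=1 c=1 d=1 k=1 j=0 e=1 b=1
  Δ1: clk:1→0
  (1Δ to stable)
t=14 Δ0: a=1 clk=0 c=1 d=1 k=1 j=0 e=1 b=1
  Δ1: clk:0→1
  Δ2: b:1→0
  Δ3: c:1→0
  (3Δ to stable)

0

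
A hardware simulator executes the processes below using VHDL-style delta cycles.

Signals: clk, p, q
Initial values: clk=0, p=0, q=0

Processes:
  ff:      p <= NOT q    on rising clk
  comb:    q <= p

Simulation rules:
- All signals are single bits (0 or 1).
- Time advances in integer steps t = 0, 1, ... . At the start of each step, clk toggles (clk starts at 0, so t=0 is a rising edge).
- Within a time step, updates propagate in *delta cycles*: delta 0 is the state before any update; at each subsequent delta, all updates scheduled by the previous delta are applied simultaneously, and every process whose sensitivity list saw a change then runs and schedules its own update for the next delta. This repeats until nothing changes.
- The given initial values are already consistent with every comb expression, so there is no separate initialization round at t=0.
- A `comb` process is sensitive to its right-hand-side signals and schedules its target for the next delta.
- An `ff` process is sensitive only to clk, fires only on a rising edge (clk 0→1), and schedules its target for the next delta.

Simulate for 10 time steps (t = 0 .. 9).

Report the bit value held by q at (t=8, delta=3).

1

t=0 Δ0: q=0 clk=0 p=0
  Δ1: clk:0→1
  Δ2: p:0→1
  Δ3: q:0→1
  (3Δ to stable)
t=1 Δ0: q=1 clk=1 p=1
  Δ1: clk:1→0
  (1Δ to stable)
t=2 Δ0: q=1 clk=0 p=1
  Δ1: clk:0→1
  Δ2: p:1→0
  Δ3: q:1→0
  (3Δ to stable)
t=3 Δ0: q=0 clk=1 p=0
  Δ1: clk:1→0
  (1Δ to stable)
t=4 Δ0: q=0 clk=0 p=0
  Δ1: clk:0→1
  Δ2: p:0→1
  Δ3: q:0→1
  (3Δ to stable)
t=5 Δ0: q=1 clk=1 p=1
  Δ1: clk:1→0
  (1Δ to stable)
t=6 Δ0: q=1 clk=0 p=1
  Δ1: clk:0→1
  Δ2: p:1→0
  Δ3: q:1→0
  (3Δ to stable)
t=7 Δ0: q=0 clk=1 p=0
  Δ1: clk:1→0
  (1Δ to stable)
t=8 Δ0: q=0 clk=0 p=0
  Δ1: clk:0→1
  Δ2: p:0→1
  Δ3: q:0→1
  (3Δ to stable)
t=9 Δ0: q=1 clk=1 p=1
  Δ1: clk:1→0
  (1Δ to stable)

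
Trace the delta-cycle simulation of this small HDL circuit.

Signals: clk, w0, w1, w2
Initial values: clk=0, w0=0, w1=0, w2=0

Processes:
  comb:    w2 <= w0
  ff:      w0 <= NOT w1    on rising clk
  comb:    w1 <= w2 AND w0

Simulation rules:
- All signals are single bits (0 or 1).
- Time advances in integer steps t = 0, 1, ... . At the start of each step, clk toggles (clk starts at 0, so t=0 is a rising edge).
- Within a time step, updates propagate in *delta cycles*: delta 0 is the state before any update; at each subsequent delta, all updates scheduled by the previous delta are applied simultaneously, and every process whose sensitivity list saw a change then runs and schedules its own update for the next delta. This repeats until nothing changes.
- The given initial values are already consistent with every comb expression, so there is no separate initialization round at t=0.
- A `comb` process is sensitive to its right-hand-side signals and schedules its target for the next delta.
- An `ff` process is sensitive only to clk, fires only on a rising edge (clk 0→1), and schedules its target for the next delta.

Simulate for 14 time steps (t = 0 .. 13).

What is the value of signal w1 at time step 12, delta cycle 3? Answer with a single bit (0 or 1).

0

t=0 Δ0: clk=0 w1=0 w0=0 w2=0
  Δ1: clk:0→1
  Δ2: w0:0→1
  Δ3: w2:0→1
  Δ4: w1:0→1
  (4Δ to stable)
t=1 Δ0: clk=1 w1=1 w0=1 w2=1
  Δ1: clk:1→0
  (1Δ to stable)
t=2 Δ0: clk=0 w1=1 w0=1 w2=1
  Δ1: clk:0→1
  Δ2: w0:1→0
  Δ3: w1:1→0, w2:1→0
  (3Δ to stable)
t=3 Δ0: clk=1 w1=0 w0=0 w2=0
  Δ1: clk:1→0
  (1Δ to stable)
t=4 Δ0: clk=0 w1=0 w0=0 w2=0
  Δ1: clk:0→1
  Δ2: w0:0→1
  Δ3: w2:0→1
  Δ4: w1:0→1
  (4Δ to stable)
t=5 Δ0: clk=1 w1=1 w0=1 w2=1
  Δ1: clk:1→0
  (1Δ to stable)
t=6 Δ0: clk=0 w1=1 w0=1 w2=1
  Δ1: clk:0→1
  Δ2: w0:1→0
  Δ3: w1:1→0, w2:1→0
  (3Δ to stable)
t=7 Δ0: clk=1 w1=0 w0=0 w2=0
  Δ1: clk:1→0
  (1Δ to stable)
t=8 Δ0: clk=0 w1=0 w0=0 w2=0
  Δ1: clk:0→1
  Δ2: w0:0→1
  Δ3: w2:0→1
  Δ4: w1:0→1
  (4Δ to stable)
t=9 Δ0: clk=1 w1=1 w0=1 w2=1
  Δ1: clk:1→0
  (1Δ to stable)
t=10 Δ0: clk=0 w1=1 w0=1 w2=1
  Δ1: clk:0→1
  Δ2: w0:1→0
  Δ3: w1:1→0, w2:1→0
  (3Δ to stable)
t=11 Δ0: clk=1 w1=0 w0=0 w2=0
  Δ1: clk:1→0
  (1Δ to stable)
t=12 Δ0: clk=0 w1=0 w0=0 w2=0
  Δ1: clk:0→1
  Δ2: w0:0→1
  Δ3: w2:0→1
  Δ4: w1:0→1
  (4Δ to stable)
t=13 Δ0: clk=1 w1=1 w0=1 w2=1
  Δ1: clk:1→0
  (1Δ to stable)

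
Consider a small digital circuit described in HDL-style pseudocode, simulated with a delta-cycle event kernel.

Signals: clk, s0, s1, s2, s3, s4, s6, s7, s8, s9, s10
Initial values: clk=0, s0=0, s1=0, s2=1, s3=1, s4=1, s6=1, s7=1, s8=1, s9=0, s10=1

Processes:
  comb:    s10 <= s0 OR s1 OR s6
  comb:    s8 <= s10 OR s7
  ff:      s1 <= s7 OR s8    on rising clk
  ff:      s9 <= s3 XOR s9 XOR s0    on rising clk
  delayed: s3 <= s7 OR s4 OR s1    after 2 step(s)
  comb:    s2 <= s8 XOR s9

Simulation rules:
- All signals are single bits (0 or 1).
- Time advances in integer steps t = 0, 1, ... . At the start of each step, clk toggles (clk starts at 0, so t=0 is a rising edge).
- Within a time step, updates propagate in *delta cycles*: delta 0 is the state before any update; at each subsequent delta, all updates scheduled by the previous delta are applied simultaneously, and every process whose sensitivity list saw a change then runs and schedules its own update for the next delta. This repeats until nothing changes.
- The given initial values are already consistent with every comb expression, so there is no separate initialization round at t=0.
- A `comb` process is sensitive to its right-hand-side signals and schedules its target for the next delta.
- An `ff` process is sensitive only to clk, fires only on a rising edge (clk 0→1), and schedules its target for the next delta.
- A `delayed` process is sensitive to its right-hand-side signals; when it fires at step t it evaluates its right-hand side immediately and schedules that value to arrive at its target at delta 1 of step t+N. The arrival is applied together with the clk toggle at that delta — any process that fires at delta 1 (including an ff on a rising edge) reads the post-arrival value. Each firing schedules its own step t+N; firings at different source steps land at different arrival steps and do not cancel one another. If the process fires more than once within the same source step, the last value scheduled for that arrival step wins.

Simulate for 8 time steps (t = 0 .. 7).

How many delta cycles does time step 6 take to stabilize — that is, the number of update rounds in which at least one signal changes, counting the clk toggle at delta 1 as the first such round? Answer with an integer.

3

t=0 Δ0: clk=0 s10=1 s9=0 s4=1 s7=1 s6=1 s2=1 s1=0 s0=0 s8=1 s3=1
  Δ1: clk:0→1
  Δ2: s9:0→1, s1:0→1
  Δ3: s2:1→0
  (3Δ to stable)
t=1 Δ0: clk=1 s10=1 s9=1 s4=1 s7=1 s6=1 s2=0 s1=1 s0=0 s8=1 s3=1
  Δ1: clk:1→0
  (1Δ to stable)
t=2 Δ0: clk=0 s10=1 s9=1 s4=1 s7=1 s6=1 s2=0 s1=1 s0=0 s8=1 s3=1
  Δ1: clk:0→1
  Δ2: s9:1→0
  Δ3: s2:0→1
  (3Δ to stable)
t=3 Δ0: clk=1 s10=1 s9=0 s4=1 s7=1 s6=1 s2=1 s1=1 s0=0 s8=1 s3=1
  Δ1: clk:1→0
  (1Δ to stable)
t=4 Δ0: clk=0 s10=1 s9=0 s4=1 s7=1 s6=1 s2=1 s1=1 s0=0 s8=1 s3=1
  Δ1: clk:0→1
  Δ2: s9:0→1
  Δ3: s2:1→0
  (3Δ to stable)
t=5 Δ0: clk=1 s10=1 s9=1 s4=1 s7=1 s6=1 s2=0 s1=1 s0=0 s8=1 s3=1
  Δ1: clk:1→0
  (1Δ to stable)
t=6 Δ0: clk=0 s10=1 s9=1 s4=1 s7=1 s6=1 s2=0 s1=1 s0=0 s8=1 s3=1
  Δ1: clk:0→1
  Δ2: s9:1→0
  Δ3: s2:0→1
  (3Δ to stable)
t=7 Δ0: clk=1 s10=1 s9=0 s4=1 s7=1 s6=1 s2=1 s1=1 s0=0 s8=1 s3=1
  Δ1: clk:1→0
  (1Δ to stable)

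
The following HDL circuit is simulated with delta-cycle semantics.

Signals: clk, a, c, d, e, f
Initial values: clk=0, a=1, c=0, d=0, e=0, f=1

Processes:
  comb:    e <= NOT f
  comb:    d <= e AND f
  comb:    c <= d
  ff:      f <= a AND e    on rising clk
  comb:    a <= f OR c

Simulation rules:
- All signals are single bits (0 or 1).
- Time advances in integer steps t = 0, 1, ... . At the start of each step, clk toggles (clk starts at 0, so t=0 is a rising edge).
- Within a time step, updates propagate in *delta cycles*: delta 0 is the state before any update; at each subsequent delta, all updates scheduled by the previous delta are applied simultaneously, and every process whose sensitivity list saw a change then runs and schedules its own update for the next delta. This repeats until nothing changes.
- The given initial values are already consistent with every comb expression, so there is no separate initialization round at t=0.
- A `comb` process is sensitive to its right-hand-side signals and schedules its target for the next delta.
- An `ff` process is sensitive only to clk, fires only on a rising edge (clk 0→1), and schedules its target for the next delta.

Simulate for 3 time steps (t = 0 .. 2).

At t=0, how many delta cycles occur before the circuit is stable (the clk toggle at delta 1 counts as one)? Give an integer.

3

t0.Δ0 c=0 e=0 a=1 f=1 d=0 clk=0
t0.Δ1 c=0 e=0 a=1 f=1 d=0 clk=1
t0.Δ2 c=0 e=0 a=1 f=0 d=0 clk=1
t0.Δ3 c=0 e=1 a=0 f=0 d=0 clk=1
t1.Δ0 c=0 e=1 a=0 f=0 d=0 clk=1
t1.Δ1 c=0 e=1 a=0 f=0 d=0 clk=0
t2.Δ0 c=0 e=1 a=0 f=0 d=0 clk=0
t2.Δ1 c=0 e=1 a=0 f=0 d=0 clk=1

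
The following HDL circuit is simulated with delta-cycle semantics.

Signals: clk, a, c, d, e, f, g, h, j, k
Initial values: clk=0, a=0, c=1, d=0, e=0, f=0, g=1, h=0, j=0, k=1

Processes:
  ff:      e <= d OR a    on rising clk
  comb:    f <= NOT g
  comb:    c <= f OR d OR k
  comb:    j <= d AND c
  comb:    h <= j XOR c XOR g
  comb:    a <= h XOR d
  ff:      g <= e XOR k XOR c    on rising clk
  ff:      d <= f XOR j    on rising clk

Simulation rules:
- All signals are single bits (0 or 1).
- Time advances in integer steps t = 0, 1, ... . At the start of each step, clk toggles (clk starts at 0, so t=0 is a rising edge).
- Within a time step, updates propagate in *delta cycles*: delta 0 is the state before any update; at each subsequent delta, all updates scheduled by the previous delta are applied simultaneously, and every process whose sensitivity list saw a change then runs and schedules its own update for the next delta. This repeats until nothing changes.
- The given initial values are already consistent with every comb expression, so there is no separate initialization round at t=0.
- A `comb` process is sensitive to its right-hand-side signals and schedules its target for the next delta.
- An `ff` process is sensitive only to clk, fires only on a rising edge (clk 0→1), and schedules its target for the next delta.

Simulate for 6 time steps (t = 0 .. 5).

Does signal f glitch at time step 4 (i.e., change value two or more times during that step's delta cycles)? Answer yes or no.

[bits: c,k,d,e,g,h,a,clk,j,f]
t=0: Δ0=1100100000 Δ1=1100100100 Δ2=1100000100 Δ3=1100010101 Δ4=1100011101 | 4Δ
t=1: Δ0=1100011101 Δ1=1100011001 | 1Δ
t=2: Δ0=1100011001 Δ1=1100011101 Δ2=1111011101 Δ3=1111010111 Δ4=1111000111 Δ5=1111001111 | 5Δ
t=3: Δ0=1111001111 Δ1=1111001011 | 1Δ
t=4: Δ0=1111001011 Δ1=1111001111 Δ2=1101101111 Δ3=1101110100 Δ4=1101101100 Δ5=1101100100 | 5Δ
t=5: Δ0=1101100100 Δ1=1101100000 | 1Δ

no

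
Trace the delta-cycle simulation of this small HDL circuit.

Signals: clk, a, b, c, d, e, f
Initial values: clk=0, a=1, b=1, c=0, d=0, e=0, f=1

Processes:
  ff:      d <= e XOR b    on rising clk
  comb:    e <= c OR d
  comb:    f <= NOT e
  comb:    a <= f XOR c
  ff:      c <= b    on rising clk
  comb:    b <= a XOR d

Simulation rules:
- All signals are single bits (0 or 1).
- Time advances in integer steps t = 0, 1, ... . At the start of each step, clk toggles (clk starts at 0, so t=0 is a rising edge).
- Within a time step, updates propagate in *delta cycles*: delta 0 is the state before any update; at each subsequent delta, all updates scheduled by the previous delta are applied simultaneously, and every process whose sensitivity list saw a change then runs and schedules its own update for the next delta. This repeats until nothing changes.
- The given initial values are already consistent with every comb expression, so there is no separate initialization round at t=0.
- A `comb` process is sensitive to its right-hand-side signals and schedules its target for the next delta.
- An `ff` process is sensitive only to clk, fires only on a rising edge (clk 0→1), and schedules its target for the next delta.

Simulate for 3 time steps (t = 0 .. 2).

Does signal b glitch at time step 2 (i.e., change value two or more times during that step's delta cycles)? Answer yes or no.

no

[bits: e,d,b,f,a,clk,c]
t=0: Δ0=0011100 Δ1=0011110 Δ2=0111111 Δ3=1101011 Δ4=1110011 Δ5=1110111 Δ6=1100111 | 6Δ
t=1: Δ0=1100111 Δ1=1100101 | 1Δ
t=2: Δ0=1100101 Δ1=1100111 Δ2=1100110 Δ3=1100010 Δ4=1110010 | 4Δ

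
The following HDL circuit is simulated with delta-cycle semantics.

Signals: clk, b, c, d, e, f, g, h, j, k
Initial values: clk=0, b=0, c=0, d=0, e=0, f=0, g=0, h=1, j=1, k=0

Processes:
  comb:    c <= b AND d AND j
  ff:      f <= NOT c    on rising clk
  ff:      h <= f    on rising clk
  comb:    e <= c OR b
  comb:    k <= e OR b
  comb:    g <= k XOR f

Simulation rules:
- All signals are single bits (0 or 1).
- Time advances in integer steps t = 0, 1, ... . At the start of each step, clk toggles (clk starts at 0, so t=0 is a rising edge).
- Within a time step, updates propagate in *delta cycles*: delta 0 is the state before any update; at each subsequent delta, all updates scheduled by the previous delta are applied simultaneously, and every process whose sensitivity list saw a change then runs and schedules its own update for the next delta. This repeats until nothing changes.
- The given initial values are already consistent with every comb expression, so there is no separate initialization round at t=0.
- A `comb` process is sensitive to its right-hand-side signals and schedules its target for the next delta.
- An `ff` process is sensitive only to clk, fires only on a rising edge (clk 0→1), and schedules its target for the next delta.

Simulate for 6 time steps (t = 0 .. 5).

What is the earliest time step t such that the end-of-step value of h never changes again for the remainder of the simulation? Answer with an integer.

2

t0.Δ0 f=0 e=0 j=1 d=0 c=0 h=1 g=0 k=0 clk=0 b=0
t0.Δ1 f=0 e=0 j=1 d=0 c=0 h=1 g=0 k=0 clk=1 b=0
t0.Δ2 f=1 e=0 j=1 d=0 c=0 h=0 g=0 k=0 clk=1 b=0
t0.Δ3 f=1 e=0 j=1 d=0 c=0 h=0 g=1 k=0 clk=1 b=0
t1.Δ0 f=1 e=0 j=1 d=0 c=0 h=0 g=1 k=0 clk=1 b=0
t1.Δ1 f=1 e=0 j=1 d=0 c=0 h=0 g=1 k=0 clk=0 b=0
t2.Δ0 f=1 e=0 j=1 d=0 c=0 h=0 g=1 k=0 clk=0 b=0
t2.Δ1 f=1 e=0 j=1 d=0 c=0 h=0 g=1 k=0 clk=1 b=0
t2.Δ2 f=1 e=0 j=1 d=0 c=0 h=1 g=1 k=0 clk=1 b=0
t3.Δ0 f=1 e=0 j=1 d=0 c=0 h=1 g=1 k=0 clk=1 b=0
t3.Δ1 f=1 e=0 j=1 d=0 c=0 h=1 g=1 k=0 clk=0 b=0
t4.Δ0 f=1 e=0 j=1 d=0 c=0 h=1 g=1 k=0 clk=0 b=0
t4.Δ1 f=1 e=0 j=1 d=0 c=0 h=1 g=1 k=0 clk=1 b=0
t5.Δ0 f=1 e=0 j=1 d=0 c=0 h=1 g=1 k=0 clk=1 b=0
t5.Δ1 f=1 e=0 j=1 d=0 c=0 h=1 g=1 k=0 clk=0 b=0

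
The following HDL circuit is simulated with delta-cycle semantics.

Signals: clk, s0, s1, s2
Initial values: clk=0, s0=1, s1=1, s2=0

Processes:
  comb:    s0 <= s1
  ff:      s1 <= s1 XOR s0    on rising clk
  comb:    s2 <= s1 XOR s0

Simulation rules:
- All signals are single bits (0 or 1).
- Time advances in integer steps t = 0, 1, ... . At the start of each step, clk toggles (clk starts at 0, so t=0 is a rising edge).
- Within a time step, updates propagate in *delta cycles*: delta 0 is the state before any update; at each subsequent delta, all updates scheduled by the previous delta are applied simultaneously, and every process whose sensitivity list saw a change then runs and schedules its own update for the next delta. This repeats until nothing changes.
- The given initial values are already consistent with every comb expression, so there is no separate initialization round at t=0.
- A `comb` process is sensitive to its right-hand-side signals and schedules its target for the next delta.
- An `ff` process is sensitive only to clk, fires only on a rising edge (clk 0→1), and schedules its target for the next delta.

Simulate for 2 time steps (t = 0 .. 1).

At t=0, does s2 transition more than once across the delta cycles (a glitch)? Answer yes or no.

yes

t0.Δ0 s1=1 clk=0 s2=0 s0=1
t0.Δ1 s1=1 clk=1 s2=0 s0=1
t0.Δ2 s1=0 clk=1 s2=0 s0=1
t0.Δ3 s1=0 clk=1 s2=1 s0=0
t0.Δ4 s1=0 clk=1 s2=0 s0=0
t1.Δ0 s1=0 clk=1 s2=0 s0=0
t1.Δ1 s1=0 clk=0 s2=0 s0=0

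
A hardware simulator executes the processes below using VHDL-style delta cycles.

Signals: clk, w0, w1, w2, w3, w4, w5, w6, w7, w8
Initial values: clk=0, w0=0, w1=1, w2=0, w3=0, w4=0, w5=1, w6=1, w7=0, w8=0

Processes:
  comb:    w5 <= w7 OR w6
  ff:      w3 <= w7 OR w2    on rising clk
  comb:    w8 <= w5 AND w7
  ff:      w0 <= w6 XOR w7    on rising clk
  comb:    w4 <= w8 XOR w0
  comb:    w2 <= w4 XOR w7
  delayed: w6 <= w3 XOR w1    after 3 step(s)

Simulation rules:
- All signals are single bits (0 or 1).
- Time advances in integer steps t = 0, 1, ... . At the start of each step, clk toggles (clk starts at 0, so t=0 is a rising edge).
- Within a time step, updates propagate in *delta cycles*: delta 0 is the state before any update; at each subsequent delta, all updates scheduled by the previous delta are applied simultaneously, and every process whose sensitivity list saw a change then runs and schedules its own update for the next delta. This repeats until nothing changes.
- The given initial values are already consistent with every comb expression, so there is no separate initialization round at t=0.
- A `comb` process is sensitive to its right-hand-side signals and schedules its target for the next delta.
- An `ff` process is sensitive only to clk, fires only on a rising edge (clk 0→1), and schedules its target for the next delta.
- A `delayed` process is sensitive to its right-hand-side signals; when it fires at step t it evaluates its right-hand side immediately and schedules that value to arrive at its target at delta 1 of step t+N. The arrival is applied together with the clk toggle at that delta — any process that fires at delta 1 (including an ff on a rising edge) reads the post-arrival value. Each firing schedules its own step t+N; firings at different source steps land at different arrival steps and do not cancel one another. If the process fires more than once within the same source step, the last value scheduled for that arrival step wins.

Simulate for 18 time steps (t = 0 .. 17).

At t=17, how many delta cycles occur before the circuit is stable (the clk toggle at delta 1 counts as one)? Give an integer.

t0.Δ0 w8=0 w2=0 w0=0 clk=0 w3=0 w4=0 w6=1 w7=0 w1=1 w5=1
t0.Δ1 w8=0 w2=0 w0=0 clk=1 w3=0 w4=0 w6=1 w7=0 w1=1 w5=1
t0.Δ2 w8=0 w2=0 w0=1 clk=1 w3=0 w4=0 w6=1 w7=0 w1=1 w5=1
t0.Δ3 w8=0 w2=0 w0=1 clk=1 w3=0 w4=1 w6=1 w7=0 w1=1 w5=1
t0.Δ4 w8=0 w2=1 w0=1 clk=1 w3=0 w4=1 w6=1 w7=0 w1=1 w5=1
t1.Δ0 w8=0 w2=1 w0=1 clk=1 w3=0 w4=1 w6=1 w7=0 w1=1 w5=1
t1.Δ1 w8=0 w2=1 w0=1 clk=0 w3=0 w4=1 w6=1 w7=0 w1=1 w5=1
t2.Δ0 w8=0 w2=1 w0=1 clk=0 w3=0 w4=1 w6=1 w7=0 w1=1 w5=1
t2.Δ1 w8=0 w2=1 w0=1 clk=1 w3=0 w4=1 w6=1 w7=0 w1=1 w5=1
t2.Δ2 w8=0 w2=1 w0=1 clk=1 w3=1 w4=1 w6=1 w7=0 w1=1 w5=1
t3.Δ0 w8=0 w2=1 w0=1 clk=1 w3=1 w4=1 w6=1 w7=0 w1=1 w5=1
t3.Δ1 w8=0 w2=1 w0=1 clk=0 w3=1 w4=1 w6=1 w7=0 w1=1 w5=1
t4.Δ0 w8=0 w2=1 w0=1 clk=0 w3=1 w4=1 w6=1 w7=0 w1=1 w5=1
t4.Δ1 w8=0 w2=1 w0=1 clk=1 w3=1 w4=1 w6=1 w7=0 w1=1 w5=1
t5.Δ0 w8=0 w2=1 w0=1 clk=1 w3=1 w4=1 w6=1 w7=0 w1=1 w5=1
t5.Δ1 w8=0 w2=1 w0=1 clk=0 w3=1 w4=1 w6=0 w7=0 w1=1 w5=1
t5.Δ2 w8=0 w2=1 w0=1 clk=0 w3=1 w4=1 w6=0 w7=0 w1=1 w5=0
t6.Δ0 w8=0 w2=1 w0=1 clk=0 w3=1 w4=1 w6=0 w7=0 w1=1 w5=0
t6.Δ1 w8=0 w2=1 w0=1 clk=1 w3=1 w4=1 w6=0 w7=0 w1=1 w5=0
t6.Δ2 w8=0 w2=1 w0=0 clk=1 w3=1 w4=1 w6=0 w7=0 w1=1 w5=0
t6.Δ3 w8=0 w2=1 w0=0 clk=1 w3=1 w4=0 w6=0 w7=0 w1=1 w5=0
t6.Δ4 w8=0 w2=0 w0=0 clk=1 w3=1 w4=0 w6=0 w7=0 w1=1 w5=0
t7.Δ0 w8=0 w2=0 w0=0 clk=1 w3=1 w4=0 w6=0 w7=0 w1=1 w5=0
t7.Δ1 w8=0 w2=0 w0=0 clk=0 w3=1 w4=0 w6=0 w7=0 w1=1 w5=0
t8.Δ0 w8=0 w2=0 w0=0 clk=0 w3=1 w4=0 w6=0 w7=0 w1=1 w5=0
t8.Δ1 w8=0 w2=0 w0=0 clk=1 w3=1 w4=0 w6=0 w7=0 w1=1 w5=0
t8.Δ2 w8=0 w2=0 w0=0 clk=1 w3=0 w4=0 w6=0 w7=0 w1=1 w5=0
t9.Δ0 w8=0 w2=0 w0=0 clk=1 w3=0 w4=0 w6=0 w7=0 w1=1 w5=0
t9.Δ1 w8=0 w2=0 w0=0 clk=0 w3=0 w4=0 w6=0 w7=0 w1=1 w5=0
t10.Δ0 w8=0 w2=0 w0=0 clk=0 w3=0 w4=0 w6=0 w7=0 w1=1 w5=0
t10.Δ1 w8=0 w2=0 w0=0 clk=1 w3=0 w4=0 w6=0 w7=0 w1=1 w5=0
t11.Δ0 w8=0 w2=0 w0=0 clk=1 w3=0 w4=0 w6=0 w7=0 w1=1 w5=0
t11.Δ1 w8=0 w2=0 w0=0 clk=0 w3=0 w4=0 w6=1 w7=0 w1=1 w5=0
t11.Δ2 w8=0 w2=0 w0=0 clk=0 w3=0 w4=0 w6=1 w7=0 w1=1 w5=1
t12.Δ0 w8=0 w2=0 w0=0 clk=0 w3=0 w4=0 w6=1 w7=0 w1=1 w5=1
t12.Δ1 w8=0 w2=0 w0=0 clk=1 w3=0 w4=0 w6=1 w7=0 w1=1 w5=1
t12.Δ2 w8=0 w2=0 w0=1 clk=1 w3=0 w4=0 w6=1 w7=0 w1=1 w5=1
t12.Δ3 w8=0 w2=0 w0=1 clk=1 w3=0 w4=1 w6=1 w7=0 w1=1 w5=1
t12.Δ4 w8=0 w2=1 w0=1 clk=1 w3=0 w4=1 w6=1 w7=0 w1=1 w5=1
t13.Δ0 w8=0 w2=1 w0=1 clk=1 w3=0 w4=1 w6=1 w7=0 w1=1 w5=1
t13.Δ1 w8=0 w2=1 w0=1 clk=0 w3=0 w4=1 w6=1 w7=0 w1=1 w5=1
t14.Δ0 w8=0 w2=1 w0=1 clk=0 w3=0 w4=1 w6=1 w7=0 w1=1 w5=1
t14.Δ1 w8=0 w2=1 w0=1 clk=1 w3=0 w4=1 w6=1 w7=0 w1=1 w5=1
t14.Δ2 w8=0 w2=1 w0=1 clk=1 w3=1 w4=1 w6=1 w7=0 w1=1 w5=1
t15.Δ0 w8=0 w2=1 w0=1 clk=1 w3=1 w4=1 w6=1 w7=0 w1=1 w5=1
t15.Δ1 w8=0 w2=1 w0=1 clk=0 w3=1 w4=1 w6=1 w7=0 w1=1 w5=1
t16.Δ0 w8=0 w2=1 w0=1 clk=0 w3=1 w4=1 w6=1 w7=0 w1=1 w5=1
t16.Δ1 w8=0 w2=1 w0=1 clk=1 w3=1 w4=1 w6=1 w7=0 w1=1 w5=1
t17.Δ0 w8=0 w2=1 w0=1 clk=1 w3=1 w4=1 w6=1 w7=0 w1=1 w5=1
t17.Δ1 w8=0 w2=1 w0=1 clk=0 w3=1 w4=1 w6=0 w7=0 w1=1 w5=1
t17.Δ2 w8=0 w2=1 w0=1 clk=0 w3=1 w4=1 w6=0 w7=0 w1=1 w5=0

2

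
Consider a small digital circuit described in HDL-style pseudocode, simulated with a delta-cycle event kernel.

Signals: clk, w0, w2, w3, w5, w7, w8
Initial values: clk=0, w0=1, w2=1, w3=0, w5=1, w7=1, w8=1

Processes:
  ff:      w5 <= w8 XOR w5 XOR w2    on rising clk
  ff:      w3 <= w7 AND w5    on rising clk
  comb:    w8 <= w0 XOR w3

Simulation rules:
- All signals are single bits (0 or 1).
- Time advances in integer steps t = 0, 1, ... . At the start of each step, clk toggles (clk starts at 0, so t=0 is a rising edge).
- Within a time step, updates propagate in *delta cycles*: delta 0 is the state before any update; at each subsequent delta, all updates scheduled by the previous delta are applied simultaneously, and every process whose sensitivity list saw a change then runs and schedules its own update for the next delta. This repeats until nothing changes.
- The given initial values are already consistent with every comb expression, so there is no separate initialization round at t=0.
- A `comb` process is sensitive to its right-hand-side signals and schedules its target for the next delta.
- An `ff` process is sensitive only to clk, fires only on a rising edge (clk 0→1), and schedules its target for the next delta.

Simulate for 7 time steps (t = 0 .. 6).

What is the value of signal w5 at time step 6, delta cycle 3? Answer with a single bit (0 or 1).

[bits: w2,w8,w0,clk,w5,w7,w3]
t=0: Δ0=1110110 Δ1=1111110 Δ2=1111111 Δ3=1011111 | 3Δ
t=1: Δ0=1011111 Δ1=1010111 | 1Δ
t=2: Δ0=1010111 Δ1=1011111 Δ2=1011011 | 2Δ
t=3: Δ0=1011011 Δ1=1010011 | 1Δ
t=4: Δ0=1010011 Δ1=1011011 Δ2=1011110 Δ3=1111110 | 3Δ
t=5: Δ0=1111110 Δ1=1110110 | 1Δ
t=6: Δ0=1110110 Δ1=1111110 Δ2=1111111 Δ3=1011111 | 3Δ

1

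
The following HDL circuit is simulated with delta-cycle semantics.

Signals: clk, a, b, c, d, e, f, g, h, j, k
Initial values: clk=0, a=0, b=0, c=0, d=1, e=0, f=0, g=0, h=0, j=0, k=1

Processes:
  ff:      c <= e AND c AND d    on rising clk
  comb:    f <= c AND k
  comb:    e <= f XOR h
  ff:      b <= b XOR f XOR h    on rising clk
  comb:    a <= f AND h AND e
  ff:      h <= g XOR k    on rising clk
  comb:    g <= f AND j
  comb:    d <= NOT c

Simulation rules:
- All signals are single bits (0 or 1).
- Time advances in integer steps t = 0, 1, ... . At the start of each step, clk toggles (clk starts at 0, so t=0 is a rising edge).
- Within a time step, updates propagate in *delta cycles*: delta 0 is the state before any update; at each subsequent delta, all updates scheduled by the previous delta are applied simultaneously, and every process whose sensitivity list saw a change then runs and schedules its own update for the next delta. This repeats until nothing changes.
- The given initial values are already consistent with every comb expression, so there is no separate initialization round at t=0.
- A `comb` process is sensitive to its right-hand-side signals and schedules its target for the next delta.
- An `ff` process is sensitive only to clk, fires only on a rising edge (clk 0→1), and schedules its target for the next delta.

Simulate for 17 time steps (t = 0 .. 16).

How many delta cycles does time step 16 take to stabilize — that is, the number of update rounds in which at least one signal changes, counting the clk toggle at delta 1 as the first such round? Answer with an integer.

2

[bits: d,f,j,c,k,e,h,b,clk,a,g]
t=0: Δ0=10001000000 Δ1=10001000100 Δ2=10001010100 Δ3=10001110100 | 3Δ
t=1: Δ0=10001110100 Δ1=10001110000 | 1Δ
t=2: Δ0=10001110000 Δ1=10001110100 Δ2=10001111100 | 2Δ
t=3: Δ0=10001111100 Δ1=10001111000 | 1Δ
t=4: Δ0=10001111000 Δ1=10001111100 Δ2=10001110100 | 2Δ
t=5: Δ0=10001110100 Δ1=10001110000 | 1Δ
t=6: Δ0=10001110000 Δ1=10001110100 Δ2=10001111100 | 2Δ
t=7: Δ0=10001111100 Δ1=10001111000 | 1Δ
t=8: Δ0=10001111000 Δ1=10001111100 Δ2=10001110100 | 2Δ
t=9: Δ0=10001110100 Δ1=10001110000 | 1Δ
t=10: Δ0=10001110000 Δ1=10001110100 Δ2=10001111100 | 2Δ
t=11: Δ0=10001111100 Δ1=10001111000 | 1Δ
t=12: Δ0=10001111000 Δ1=10001111100 Δ2=10001110100 | 2Δ
t=13: Δ0=10001110100 Δ1=10001110000 | 1Δ
t=14: Δ0=10001110000 Δ1=10001110100 Δ2=10001111100 | 2Δ
t=15: Δ0=10001111100 Δ1=10001111000 | 1Δ
t=16: Δ0=10001111000 Δ1=10001111100 Δ2=10001110100 | 2Δ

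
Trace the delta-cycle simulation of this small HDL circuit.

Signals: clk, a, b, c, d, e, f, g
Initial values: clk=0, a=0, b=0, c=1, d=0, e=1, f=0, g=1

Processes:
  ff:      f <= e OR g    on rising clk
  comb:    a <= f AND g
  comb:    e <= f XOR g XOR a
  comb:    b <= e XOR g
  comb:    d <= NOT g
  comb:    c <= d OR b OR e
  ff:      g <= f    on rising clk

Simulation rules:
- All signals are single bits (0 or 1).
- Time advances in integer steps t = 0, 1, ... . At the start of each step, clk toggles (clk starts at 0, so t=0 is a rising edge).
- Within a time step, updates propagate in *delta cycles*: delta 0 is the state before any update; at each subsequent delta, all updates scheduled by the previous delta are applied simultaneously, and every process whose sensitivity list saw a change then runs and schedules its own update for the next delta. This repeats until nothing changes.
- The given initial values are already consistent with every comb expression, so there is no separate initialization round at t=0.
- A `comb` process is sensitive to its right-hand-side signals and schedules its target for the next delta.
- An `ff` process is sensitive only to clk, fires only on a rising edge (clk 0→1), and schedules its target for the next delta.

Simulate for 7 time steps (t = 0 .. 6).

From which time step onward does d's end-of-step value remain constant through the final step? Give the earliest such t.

[bits: c,d,f,g,clk,e,b,a]
t=0: Δ0=10010100 Δ1=10011100 Δ2=10101100 Δ3=11101110 | 3Δ
t=1: Δ0=11101110 Δ1=11100110 | 1Δ
t=2: Δ0=11100110 Δ1=11101110 Δ2=11111110 Δ3=10111001 Δ4=00111111 Δ5=10111101 | 5Δ
t=3: Δ0=10111101 Δ1=10110101 | 1Δ
t=4: Δ0=10110101 Δ1=10111101 | 1Δ
t=5: Δ0=10111101 Δ1=10110101 | 1Δ
t=6: Δ0=10110101 Δ1=10111101 | 1Δ

2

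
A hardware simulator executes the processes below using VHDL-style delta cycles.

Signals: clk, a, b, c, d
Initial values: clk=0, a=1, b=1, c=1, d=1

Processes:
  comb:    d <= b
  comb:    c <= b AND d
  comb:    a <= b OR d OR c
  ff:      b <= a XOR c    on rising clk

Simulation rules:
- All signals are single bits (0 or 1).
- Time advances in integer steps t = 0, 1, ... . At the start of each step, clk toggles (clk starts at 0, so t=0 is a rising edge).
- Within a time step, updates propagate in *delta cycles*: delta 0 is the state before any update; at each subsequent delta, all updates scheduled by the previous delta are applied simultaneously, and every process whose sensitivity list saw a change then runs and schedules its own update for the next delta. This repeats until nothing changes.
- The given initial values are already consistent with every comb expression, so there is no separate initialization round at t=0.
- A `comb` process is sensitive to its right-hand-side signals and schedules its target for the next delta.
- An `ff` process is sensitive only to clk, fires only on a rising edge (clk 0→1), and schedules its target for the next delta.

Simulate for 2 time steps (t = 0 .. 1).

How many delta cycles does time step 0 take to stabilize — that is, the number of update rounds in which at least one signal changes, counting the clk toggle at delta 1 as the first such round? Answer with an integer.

4

[bits: b,a,clk,c,d]
t=0: Δ0=11011 Δ1=11111 Δ2=01111 Δ3=01100 Δ4=00100 | 4Δ
t=1: Δ0=00100 Δ1=00000 | 1Δ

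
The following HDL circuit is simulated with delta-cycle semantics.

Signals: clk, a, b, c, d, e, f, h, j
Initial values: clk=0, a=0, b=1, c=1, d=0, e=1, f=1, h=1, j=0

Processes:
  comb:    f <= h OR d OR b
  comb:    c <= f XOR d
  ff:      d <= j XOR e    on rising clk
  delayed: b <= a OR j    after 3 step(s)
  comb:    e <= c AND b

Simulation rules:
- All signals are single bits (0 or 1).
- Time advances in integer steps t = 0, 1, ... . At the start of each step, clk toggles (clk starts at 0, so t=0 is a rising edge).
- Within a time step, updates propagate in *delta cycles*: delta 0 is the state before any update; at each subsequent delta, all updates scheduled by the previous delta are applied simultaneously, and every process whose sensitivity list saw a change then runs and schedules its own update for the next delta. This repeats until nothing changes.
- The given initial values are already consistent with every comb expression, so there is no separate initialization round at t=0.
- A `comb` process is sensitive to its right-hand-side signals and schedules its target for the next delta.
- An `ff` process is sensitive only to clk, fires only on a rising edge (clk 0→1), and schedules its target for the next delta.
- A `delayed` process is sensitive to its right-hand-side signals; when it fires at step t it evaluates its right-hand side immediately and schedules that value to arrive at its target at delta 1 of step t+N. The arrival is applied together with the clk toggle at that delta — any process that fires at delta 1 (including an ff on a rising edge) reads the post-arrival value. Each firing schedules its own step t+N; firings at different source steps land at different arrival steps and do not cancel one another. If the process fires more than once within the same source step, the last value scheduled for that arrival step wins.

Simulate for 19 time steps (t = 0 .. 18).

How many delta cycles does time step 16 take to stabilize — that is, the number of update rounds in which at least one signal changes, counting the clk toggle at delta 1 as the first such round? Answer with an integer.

t=0 Δ0: h=1 j=0 clk=0 f=1 a=0 e=1 d=0 c=1 b=1
  Δ1: clk:0→1
  Δ2: d:0→1
  Δ3: c:1→0
  Δ4: e:1→0
  (4Δ to stable)
t=1 Δ0: h=1 j=0 clk=1 f=1 a=0 e=0 d=1 c=0 b=1
  Δ1: clk:1→0
  (1Δ to stable)
t=2 Δ0: h=1 j=0 clk=0 f=1 a=0 e=0 d=1 c=0 b=1
  Δ1: clk:0→1
  Δ2: d:1→0
  Δ3: c:0→1
  Δ4: e:0→1
  (4Δ to stable)
t=3 Δ0: h=1 j=0 clk=1 f=1 a=0 e=1 d=0 c=1 b=1
  Δ1: clk:1→0
  (1Δ to stable)
t=4 Δ0: h=1 j=0 clk=0 f=1 a=0 e=1 d=0 c=1 b=1
  Δ1: clk:0→1
  Δ2: d:0→1
  Δ3: c:1→0
  Δ4: e:1→0
  (4Δ to stable)
t=5 Δ0: h=1 j=0 clk=1 f=1 a=0 e=0 d=1 c=0 b=1
  Δ1: clk:1→0
  (1Δ to stable)
t=6 Δ0: h=1 j=0 clk=0 f=1 a=0 e=0 d=1 c=0 b=1
  Δ1: clk:0→1
  Δ2: d:1→0
  Δ3: c:0→1
  Δ4: e:0→1
  (4Δ to stable)
t=7 Δ0: h=1 j=0 clk=1 f=1 a=0 e=1 d=0 c=1 b=1
  Δ1: clk:1→0
  (1Δ to stable)
t=8 Δ0: h=1 j=0 clk=0 f=1 a=0 e=1 d=0 c=1 b=1
  Δ1: clk:0→1
  Δ2: d:0→1
  Δ3: c:1→0
  Δ4: e:1→0
  (4Δ to stable)
t=9 Δ0: h=1 j=0 clk=1 f=1 a=0 e=0 d=1 c=0 b=1
  Δ1: clk:1→0
  (1Δ to stable)
t=10 Δ0: h=1 j=0 clk=0 f=1 a=0 e=0 d=1 c=0 b=1
  Δ1: clk:0→1
  Δ2: d:1→0
  Δ3: c:0→1
  Δ4: e:0→1
  (4Δ to stable)
t=11 Δ0: h=1 j=0 clk=1 f=1 a=0 e=1 d=0 c=1 b=1
  Δ1: clk:1→0
  (1Δ to stable)
t=12 Δ0: h=1 j=0 clk=0 f=1 a=0 e=1 d=0 c=1 b=1
  Δ1: clk:0→1
  Δ2: d:0→1
  Δ3: c:1→0
  Δ4: e:1→0
  (4Δ to stable)
t=13 Δ0: h=1 j=0 clk=1 f=1 a=0 e=0 d=1 c=0 b=1
  Δ1: clk:1→0
  (1Δ to stable)
t=14 Δ0: h=1 j=0 clk=0 f=1 a=0 e=0 d=1 c=0 b=1
  Δ1: clk:0→1
  Δ2: d:1→0
  Δ3: c:0→1
  Δ4: e:0→1
  (4Δ to stable)
t=15 Δ0: h=1 j=0 clk=1 f=1 a=0 e=1 d=0 c=1 b=1
  Δ1: clk:1→0
  (1Δ to stable)
t=16 Δ0: h=1 j=0 clk=0 f=1 a=0 e=1 d=0 c=1 b=1
  Δ1: clk:0→1
  Δ2: d:0→1
  Δ3: c:1→0
  Δ4: e:1→0
  (4Δ to stable)
t=17 Δ0: h=1 j=0 clk=1 f=1 a=0 e=0 d=1 c=0 b=1
  Δ1: clk:1→0
  (1Δ to stable)
t=18 Δ0: h=1 j=0 clk=0 f=1 a=0 e=0 d=1 c=0 b=1
  Δ1: clk:0→1
  Δ2: d:1→0
  Δ3: c:0→1
  Δ4: e:0→1
  (4Δ to stable)

4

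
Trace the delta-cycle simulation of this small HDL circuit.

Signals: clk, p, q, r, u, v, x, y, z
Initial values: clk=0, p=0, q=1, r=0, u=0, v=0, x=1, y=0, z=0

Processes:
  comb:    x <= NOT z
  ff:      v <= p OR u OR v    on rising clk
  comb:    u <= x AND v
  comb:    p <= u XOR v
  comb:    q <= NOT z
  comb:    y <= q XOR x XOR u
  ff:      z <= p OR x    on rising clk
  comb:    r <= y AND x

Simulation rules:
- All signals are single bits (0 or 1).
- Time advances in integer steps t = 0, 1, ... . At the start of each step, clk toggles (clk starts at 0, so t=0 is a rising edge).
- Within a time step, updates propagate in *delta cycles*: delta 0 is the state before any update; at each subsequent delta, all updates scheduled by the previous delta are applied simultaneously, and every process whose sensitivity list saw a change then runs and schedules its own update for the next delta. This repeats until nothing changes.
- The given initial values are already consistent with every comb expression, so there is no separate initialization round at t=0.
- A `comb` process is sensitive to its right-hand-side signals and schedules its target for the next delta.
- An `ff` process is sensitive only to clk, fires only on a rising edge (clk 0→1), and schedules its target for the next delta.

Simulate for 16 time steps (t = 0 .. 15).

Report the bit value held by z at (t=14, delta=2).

t0.Δ0 q=1 u=0 v=0 p=0 x=1 y=0 r=0 z=0 clk=0
t0.Δ1 q=1 u=0 v=0 p=0 x=1 y=0 r=0 z=0 clk=1
t0.Δ2 q=1 u=0 v=0 p=0 x=1 y=0 r=0 z=1 clk=1
t0.Δ3 q=0 u=0 v=0 p=0 x=0 y=0 r=0 z=1 clk=1
t1.Δ0 q=0 u=0 v=0 p=0 x=0 y=0 r=0 z=1 clk=1
t1.Δ1 q=0 u=0 v=0 p=0 x=0 y=0 r=0 z=1 clk=0
t2.Δ0 q=0 u=0 v=0 p=0 x=0 y=0 r=0 z=1 clk=0
t2.Δ1 q=0 u=0 v=0 p=0 x=0 y=0 r=0 z=1 clk=1
t2.Δ2 q=0 u=0 v=0 p=0 x=0 y=0 r=0 z=0 clk=1
t2.Δ3 q=1 u=0 v=0 p=0 x=1 y=0 r=0 z=0 clk=1
t3.Δ0 q=1 u=0 v=0 p=0 x=1 y=0 r=0 z=0 clk=1
t3.Δ1 q=1 u=0 v=0 p=0 x=1 y=0 r=0 z=0 clk=0
t4.Δ0 q=1 u=0 v=0 p=0 x=1 y=0 r=0 z=0 clk=0
t4.Δ1 q=1 u=0 v=0 p=0 x=1 y=0 r=0 z=0 clk=1
t4.Δ2 q=1 u=0 v=0 p=0 x=1 y=0 r=0 z=1 clk=1
t4.Δ3 q=0 u=0 v=0 p=0 x=0 y=0 r=0 z=1 clk=1
t5.Δ0 q=0 u=0 v=0 p=0 x=0 y=0 r=0 z=1 clk=1
t5.Δ1 q=0 u=0 v=0 p=0 x=0 y=0 r=0 z=1 clk=0
t6.Δ0 q=0 u=0 v=0 p=0 x=0 y=0 r=0 z=1 clk=0
t6.Δ1 q=0 u=0 v=0 p=0 x=0 y=0 r=0 z=1 clk=1
t6.Δ2 q=0 u=0 v=0 p=0 x=0 y=0 r=0 z=0 clk=1
t6.Δ3 q=1 u=0 v=0 p=0 x=1 y=0 r=0 z=0 clk=1
t7.Δ0 q=1 u=0 v=0 p=0 x=1 y=0 r=0 z=0 clk=1
t7.Δ1 q=1 u=0 v=0 p=0 x=1 y=0 r=0 z=0 clk=0
t8.Δ0 q=1 u=0 v=0 p=0 x=1 y=0 r=0 z=0 clk=0
t8.Δ1 q=1 u=0 v=0 p=0 x=1 y=0 r=0 z=0 clk=1
t8.Δ2 q=1 u=0 v=0 p=0 x=1 y=0 r=0 z=1 clk=1
t8.Δ3 q=0 u=0 v=0 p=0 x=0 y=0 r=0 z=1 clk=1
t9.Δ0 q=0 u=0 v=0 p=0 x=0 y=0 r=0 z=1 clk=1
t9.Δ1 q=0 u=0 v=0 p=0 x=0 y=0 r=0 z=1 clk=0
t10.Δ0 q=0 u=0 v=0 p=0 x=0 y=0 r=0 z=1 clk=0
t10.Δ1 q=0 u=0 v=0 p=0 x=0 y=0 r=0 z=1 clk=1
t10.Δ2 q=0 u=0 v=0 p=0 x=0 y=0 r=0 z=0 clk=1
t10.Δ3 q=1 u=0 v=0 p=0 x=1 y=0 r=0 z=0 clk=1
t11.Δ0 q=1 u=0 v=0 p=0 x=1 y=0 r=0 z=0 clk=1
t11.Δ1 q=1 u=0 v=0 p=0 x=1 y=0 r=0 z=0 clk=0
t12.Δ0 q=1 u=0 v=0 p=0 x=1 y=0 r=0 z=0 clk=0
t12.Δ1 q=1 u=0 v=0 p=0 x=1 y=0 r=0 z=0 clk=1
t12.Δ2 q=1 u=0 v=0 p=0 x=1 y=0 r=0 z=1 clk=1
t12.Δ3 q=0 u=0 v=0 p=0 x=0 y=0 r=0 z=1 clk=1
t13.Δ0 q=0 u=0 v=0 p=0 x=0 y=0 r=0 z=1 clk=1
t13.Δ1 q=0 u=0 v=0 p=0 x=0 y=0 r=0 z=1 clk=0
t14.Δ0 q=0 u=0 v=0 p=0 x=0 y=0 r=0 z=1 clk=0
t14.Δ1 q=0 u=0 v=0 p=0 x=0 y=0 r=0 z=1 clk=1
t14.Δ2 q=0 u=0 v=0 p=0 x=0 y=0 r=0 z=0 clk=1
t14.Δ3 q=1 u=0 v=0 p=0 x=1 y=0 r=0 z=0 clk=1
t15.Δ0 q=1 u=0 v=0 p=0 x=1 y=0 r=0 z=0 clk=1
t15.Δ1 q=1 u=0 v=0 p=0 x=1 y=0 r=0 z=0 clk=0

0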